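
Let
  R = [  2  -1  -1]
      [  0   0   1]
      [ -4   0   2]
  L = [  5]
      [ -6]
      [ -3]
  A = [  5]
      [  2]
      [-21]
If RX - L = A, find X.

X = [[4], [2], [-4]]

RX = A + L = [[10], [-4], [-24]].
R is on the left of X, so left-multiply by R⁻¹: X = R⁻¹(A + L).
det R = 4; the adjugate gives R⁻¹ = [[0, 1/2, -1/4], [-1, 0, -1/2], [0, 1, 0]].
X = R⁻¹(A + L) = [[4], [2], [-4]].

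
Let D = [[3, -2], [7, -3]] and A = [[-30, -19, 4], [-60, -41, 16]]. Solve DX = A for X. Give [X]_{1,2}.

-5

D is on the left of X, so left-multiply by D⁻¹: X = D⁻¹A.
det D = 5, so D⁻¹ = [[-3/5, 2/5], [-7/5, 3/5]].
X = D⁻¹A = [[-3/5, 2/5], [-7/5, 3/5]] · [[-30, -19, 4], [-60, -41, 16]] = [[-6, -5, 4], [6, 2, 4]].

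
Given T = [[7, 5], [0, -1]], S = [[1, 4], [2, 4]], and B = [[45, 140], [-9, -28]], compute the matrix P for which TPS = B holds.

P = T⁻¹BS⁻¹ (apply T⁻¹ on the left and S⁻¹ on the right).
T has determinant -7; T⁻¹ = [[1/7, 5/7], [0, -1]].
S has determinant -4; S⁻¹ = [[-1, 1], [1/2, -1/4]].
T⁻¹B = [[0, 0], [9, 28]].
P = (T⁻¹B)S⁻¹ = [[0, 0], [5, 2]].

P = [[0, 0], [5, 2]]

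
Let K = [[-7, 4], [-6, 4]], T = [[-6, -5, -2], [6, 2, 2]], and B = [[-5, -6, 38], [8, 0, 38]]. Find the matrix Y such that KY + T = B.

KY = B − T = [[1, -1, 40], [2, -2, 36]].
K is on the left of Y, so left-multiply by K⁻¹: Y = K⁻¹(B − T).
K has determinant -4; K⁻¹ = [[-1, 1], [-3/2, 7/4]].
Y = K⁻¹(B − T) = [[1, -1, -4], [2, -2, 3]].

Y = [[1, -1, -4], [2, -2, 3]]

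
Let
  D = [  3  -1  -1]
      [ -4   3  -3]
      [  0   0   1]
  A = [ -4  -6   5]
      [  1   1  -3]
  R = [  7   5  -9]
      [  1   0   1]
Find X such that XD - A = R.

XD = R + A = [[3, -1, -4], [2, 1, -2]].
Right-multiplying both sides by D⁻¹ gives X = (R + A)D⁻¹.
D has determinant 5; D⁻¹ = [[3/5, 1/5, 6/5], [4/5, 3/5, 13/5], [0, 0, 1]].
X = (R + A)D⁻¹ = [[1, 0, -3], [2, 1, 3]].

X = [[1, 0, -3], [2, 1, 3]]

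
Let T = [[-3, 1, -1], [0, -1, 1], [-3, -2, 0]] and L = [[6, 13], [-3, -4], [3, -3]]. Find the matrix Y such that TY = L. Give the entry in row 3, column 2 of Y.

Left-multiplying both sides by T⁻¹ gives Y = T⁻¹L.
T has determinant -6; T⁻¹ = [[-1/3, -1/3, 0], [1/2, 1/2, -1/2], [1/2, 3/2, -1/2]].
Y = T⁻¹L = [[-1/3, -1/3, 0], [1/2, 1/2, -1/2], [1/2, 3/2, -1/2]] · [[6, 13], [-3, -4], [3, -3]] = [[-1, -3], [0, 6], [-3, 2]].

2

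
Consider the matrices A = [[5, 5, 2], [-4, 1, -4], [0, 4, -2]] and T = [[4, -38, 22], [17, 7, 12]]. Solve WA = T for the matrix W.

W = [[-4, -6, -3], [5, 2, -5]]

Since A sits to the right of W, W = TA⁻¹.
det A = -2; the adjugate gives A⁻¹ = [[-7, -9, 11], [4, 5, -6], [8, 10, -25/2]].
W = TA⁻¹ = [[4, -38, 22], [17, 7, 12]] · [[-7, -9, 11], [4, 5, -6], [8, 10, -25/2]] = [[-4, -6, -3], [5, 2, -5]].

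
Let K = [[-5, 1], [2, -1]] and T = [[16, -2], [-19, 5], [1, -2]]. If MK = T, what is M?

M = [[-4, -2], [3, -2], [1, 3]]

K is on the right of M, so right-multiply by K⁻¹: M = TK⁻¹.
K has determinant 3; K⁻¹ = [[-1/3, -1/3], [-2/3, -5/3]].
M = TK⁻¹ = [[16, -2], [-19, 5], [1, -2]] · [[-1/3, -1/3], [-2/3, -5/3]] = [[-4, -2], [3, -2], [1, 3]].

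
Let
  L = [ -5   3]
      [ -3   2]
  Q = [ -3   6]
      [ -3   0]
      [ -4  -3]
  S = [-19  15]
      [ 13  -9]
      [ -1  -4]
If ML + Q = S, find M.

M = [[5, -3], [-5, 3], [-3, 4]]

ML = S − Q = [[-16, 9], [16, -9], [3, -1]].
Right-multiplying both sides by L⁻¹ gives M = (S − Q)L⁻¹.
det L = -1, so L⁻¹ = [[-2, 3], [-3, 5]].
M = (S − Q)L⁻¹ = [[5, -3], [-5, 3], [-3, 4]].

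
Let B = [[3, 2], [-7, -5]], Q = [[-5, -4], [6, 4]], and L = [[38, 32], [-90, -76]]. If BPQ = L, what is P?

Left-multiply by B⁻¹ and right-multiply by Q⁻¹: P = B⁻¹LQ⁻¹.
det B = -1; the adjugate gives B⁻¹ = [[5, 2], [-7, -3]].
det Q = 4; the adjugate gives Q⁻¹ = [[1, 1], [-3/2, -5/4]].
B⁻¹L = [[10, 8], [4, 4]].
P = (B⁻¹L)Q⁻¹ = [[-2, 0], [-2, -1]].

P = [[-2, 0], [-2, -1]]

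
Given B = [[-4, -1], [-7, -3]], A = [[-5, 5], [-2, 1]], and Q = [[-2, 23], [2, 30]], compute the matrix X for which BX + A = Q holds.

BX = Q − A = [[3, 18], [4, 29]].
Since B multiplies X on the left, X = B⁻¹(Q − A).
det B = 5, so B⁻¹ = [[-3/5, 1/5], [7/5, -4/5]].
X = B⁻¹(Q − A) = [[-1, -5], [1, 2]].

X = [[-1, -5], [1, 2]]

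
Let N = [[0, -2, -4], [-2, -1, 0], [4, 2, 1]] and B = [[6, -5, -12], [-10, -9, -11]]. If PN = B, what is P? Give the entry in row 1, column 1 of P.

4

Right-multiplying both sides by N⁻¹ gives P = BN⁻¹.
det N = -4, so N⁻¹ = [[1/4, 3/2, 1], [-1/2, -4, -2], [0, 2, 1]].
P = BN⁻¹ = [[6, -5, -12], [-10, -9, -11]] · [[1/4, 3/2, 1], [-1/2, -4, -2], [0, 2, 1]] = [[4, 5, 4], [2, -1, -3]].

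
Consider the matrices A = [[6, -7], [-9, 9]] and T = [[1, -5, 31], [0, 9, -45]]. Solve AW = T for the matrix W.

W = [[-1, -2, 4], [-1, -1, -1]]

Left-multiplying both sides by A⁻¹ gives W = A⁻¹T.
det A = -9, so A⁻¹ = [[-1, -7/9], [-1, -2/3]].
W = A⁻¹T = [[-1, -7/9], [-1, -2/3]] · [[1, -5, 31], [0, 9, -45]] = [[-1, -2, 4], [-1, -1, -1]].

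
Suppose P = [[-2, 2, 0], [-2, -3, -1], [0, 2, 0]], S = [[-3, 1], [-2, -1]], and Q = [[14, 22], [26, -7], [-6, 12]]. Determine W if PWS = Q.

W = P⁻¹QS⁻¹ (apply P⁻¹ on the left and S⁻¹ on the right).
det P = -4, so P⁻¹ = [[-1/2, 0, 1/2], [0, 0, 1/2], [1, -1, -5/2]].
S has determinant 5; S⁻¹ = [[-1/5, -1/5], [2/5, -3/5]].
P⁻¹Q = [[-10, -5], [-3, 6], [3, -1]].
W = (P⁻¹Q)S⁻¹ = [[0, 5], [3, -3], [-1, 0]].

W = [[0, 5], [3, -3], [-1, 0]]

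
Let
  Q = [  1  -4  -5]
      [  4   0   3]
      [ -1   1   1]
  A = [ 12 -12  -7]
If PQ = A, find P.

Right-multiplying both sides by Q⁻¹ gives P = AQ⁻¹.
Q has determinant 5; Q⁻¹ = [[-3/5, -1/5, -12/5], [-7/5, -4/5, -23/5], [4/5, 3/5, 16/5]].
P = AQ⁻¹ = [[12, -12, -7]] · [[-3/5, -1/5, -12/5], [-7/5, -4/5, -23/5], [4/5, 3/5, 16/5]] = [[4, 3, 4]].

P = [[4, 3, 4]]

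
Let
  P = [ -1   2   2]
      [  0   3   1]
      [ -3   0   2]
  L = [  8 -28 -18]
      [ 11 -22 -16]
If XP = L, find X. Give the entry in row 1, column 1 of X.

Since P sits to the right of X, X = LP⁻¹.
P has determinant 6; P⁻¹ = [[1, -2/3, -2/3], [-1/2, 2/3, 1/6], [3/2, -1, -1/2]].
X = LP⁻¹ = [[8, -28, -18], [11, -22, -16]] · [[1, -2/3, -2/3], [-1/2, 2/3, 1/6], [3/2, -1, -1/2]] = [[-5, -6, -1], [-2, -6, -3]].

-5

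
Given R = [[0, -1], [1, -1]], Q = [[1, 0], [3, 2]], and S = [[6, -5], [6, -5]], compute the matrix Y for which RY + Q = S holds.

Y = [[-2, -2], [-5, 5]]

RY = S − Q = [[5, -5], [3, -7]].
Left-multiplying both sides by R⁻¹ gives Y = R⁻¹(S − Q).
R has determinant 1; R⁻¹ = [[-1, 1], [-1, 0]].
Y = R⁻¹(S − Q) = [[-2, -2], [-5, 5]].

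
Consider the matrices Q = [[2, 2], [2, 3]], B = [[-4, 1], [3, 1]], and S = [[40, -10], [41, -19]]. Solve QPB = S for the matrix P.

P = Q⁻¹SB⁻¹ (apply Q⁻¹ on the left and B⁻¹ on the right).
Q has determinant 2; Q⁻¹ = [[3/2, -1], [-1, 1]].
det B = -7, so B⁻¹ = [[-1/7, 1/7], [3/7, 4/7]].
Q⁻¹S = [[19, 4], [1, -9]].
P = (Q⁻¹S)B⁻¹ = [[-1, 5], [-4, -5]].

P = [[-1, 5], [-4, -5]]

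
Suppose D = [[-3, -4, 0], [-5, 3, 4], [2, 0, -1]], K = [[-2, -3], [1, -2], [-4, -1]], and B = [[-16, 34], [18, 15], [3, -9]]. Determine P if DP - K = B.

P = [[2, -5], [3, -4], [5, 0]]

DP = B + K = [[-18, 31], [19, 13], [-1, -10]].
Since D multiplies P on the left, P = D⁻¹(B + K).
det D = -3; the adjugate gives D⁻¹ = [[1, 4/3, 16/3], [-1, -1, -4], [2, 8/3, 29/3]].
P = D⁻¹(B + K) = [[2, -5], [3, -4], [5, 0]].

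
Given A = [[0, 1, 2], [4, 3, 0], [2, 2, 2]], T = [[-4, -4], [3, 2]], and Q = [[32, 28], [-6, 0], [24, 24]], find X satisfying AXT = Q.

Left-multiply by A⁻¹ and right-multiply by T⁻¹: X = A⁻¹QT⁻¹.
det A = -4, so A⁻¹ = [[-3/2, -1/2, 3/2], [2, 1, -2], [-1/2, -1/2, 1]].
det T = 4, so T⁻¹ = [[1/2, 1], [-3/4, -1]].
A⁻¹Q = [[-9, -6], [10, 8], [11, 10]].
X = (A⁻¹Q)T⁻¹ = [[0, -3], [-1, 2], [-2, 1]].

X = [[0, -3], [-1, 2], [-2, 1]]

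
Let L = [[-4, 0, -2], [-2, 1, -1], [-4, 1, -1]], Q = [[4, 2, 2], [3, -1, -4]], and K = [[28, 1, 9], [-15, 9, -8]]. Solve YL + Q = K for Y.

YL = K − Q = [[24, -1, 7], [-18, 10, -4]].
Right-multiplying both sides by L⁻¹ gives Y = (K − Q)L⁻¹.
L has determinant -4; L⁻¹ = [[0, 1/2, -1/2], [-1/2, 1, 0], [-1/2, -1, 1]].
Y = (K − Q)L⁻¹ = [[-3, 4, -5], [-3, 5, 5]].

Y = [[-3, 4, -5], [-3, 5, 5]]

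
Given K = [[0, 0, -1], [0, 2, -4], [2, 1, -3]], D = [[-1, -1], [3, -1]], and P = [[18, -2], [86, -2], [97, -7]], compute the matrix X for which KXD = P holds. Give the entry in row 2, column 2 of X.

1

X = K⁻¹PD⁻¹ (apply K⁻¹ on the left and D⁻¹ on the right).
det K = 4, so K⁻¹ = [[-1/2, -1/4, 1/2], [-2, 1/2, 0], [-1, 0, 0]].
det D = 4, so D⁻¹ = [[-1/4, 1/4], [-3/4, -1/4]].
K⁻¹P = [[18, -2], [7, 3], [-18, 2]].
X = (K⁻¹P)D⁻¹ = [[-3, 5], [-4, 1], [3, -5]].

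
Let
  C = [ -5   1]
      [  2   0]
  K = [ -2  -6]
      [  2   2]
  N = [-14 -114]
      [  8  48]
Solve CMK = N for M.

M = [[-5, -3], [0, 3]]

M = C⁻¹NK⁻¹ (apply C⁻¹ on the left and K⁻¹ on the right).
C has determinant -2; C⁻¹ = [[0, 1/2], [1, 5/2]].
K has determinant 8; K⁻¹ = [[1/4, 3/4], [-1/4, -1/4]].
C⁻¹N = [[4, 24], [6, 6]].
M = (C⁻¹N)K⁻¹ = [[-5, -3], [0, 3]].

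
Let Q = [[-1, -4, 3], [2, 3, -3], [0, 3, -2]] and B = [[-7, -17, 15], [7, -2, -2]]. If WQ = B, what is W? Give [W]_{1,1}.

-1

Since Q sits to the right of W, W = BQ⁻¹.
det Q = -1, so Q⁻¹ = [[-3, -1, -3], [-4, -2, -3], [-6, -3, -5]].
W = BQ⁻¹ = [[-7, -17, 15], [7, -2, -2]] · [[-3, -1, -3], [-4, -2, -3], [-6, -3, -5]] = [[-1, -4, -3], [-1, 3, -5]].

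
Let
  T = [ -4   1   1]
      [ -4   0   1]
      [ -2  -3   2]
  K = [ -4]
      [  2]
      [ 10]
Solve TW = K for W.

Left-multiplying both sides by T⁻¹ gives W = T⁻¹K.
det T = 6, so T⁻¹ = [[1/2, -5/6, 1/6], [1, -1, 0], [2, -7/3, 2/3]].
W = T⁻¹K = [[1/2, -5/6, 1/6], [1, -1, 0], [2, -7/3, 2/3]] · [[-4], [2], [10]] = [[-2], [-6], [-6]].

W = [[-2], [-6], [-6]]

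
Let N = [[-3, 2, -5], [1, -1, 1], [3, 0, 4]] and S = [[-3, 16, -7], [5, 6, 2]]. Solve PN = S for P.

Since N sits to the right of P, P = SN⁻¹.
N has determinant -5; N⁻¹ = [[4/5, 8/5, 3/5], [1/5, -3/5, 2/5], [-3/5, -6/5, -1/5]].
P = SN⁻¹ = [[-3, 16, -7], [5, 6, 2]] · [[4/5, 8/5, 3/5], [1/5, -3/5, 2/5], [-3/5, -6/5, -1/5]] = [[5, -6, 6], [4, 2, 5]].

P = [[5, -6, 6], [4, 2, 5]]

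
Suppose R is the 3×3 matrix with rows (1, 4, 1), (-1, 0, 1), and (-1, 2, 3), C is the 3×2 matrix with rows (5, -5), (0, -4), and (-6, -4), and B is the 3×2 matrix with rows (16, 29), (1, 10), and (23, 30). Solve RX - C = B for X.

RX = B + C = [[21, 24], [1, 6], [17, 26]].
R is on the left of X, so left-multiply by R⁻¹: X = R⁻¹(B + C).
det R = 4; the adjugate gives R⁻¹ = [[-1/2, -5/2, 1], [1/2, 1, -1/2], [-1/2, -3/2, 1]].
X = R⁻¹(B + C) = [[4, -1], [3, 5], [5, 5]].

X = [[4, -1], [3, 5], [5, 5]]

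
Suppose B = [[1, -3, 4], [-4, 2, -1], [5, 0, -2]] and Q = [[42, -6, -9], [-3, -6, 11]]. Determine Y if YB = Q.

B is on the right of Y, so right-multiply by B⁻¹: Y = QB⁻¹.
B has determinant -5; B⁻¹ = [[4/5, 6/5, 1], [13/5, 22/5, 3], [2, 3, 2]].
Y = QB⁻¹ = [[42, -6, -9], [-3, -6, 11]] · [[4/5, 6/5, 1], [13/5, 22/5, 3], [2, 3, 2]] = [[0, -3, 6], [4, 3, 1]].

Y = [[0, -3, 6], [4, 3, 1]]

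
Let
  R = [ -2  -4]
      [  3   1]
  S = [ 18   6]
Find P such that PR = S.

P = [[0, 6]]

Since R sits to the right of P, P = SR⁻¹.
R has determinant 10; R⁻¹ = [[1/10, 2/5], [-3/10, -1/5]].
P = SR⁻¹ = [[18, 6]] · [[1/10, 2/5], [-3/10, -1/5]] = [[0, 6]].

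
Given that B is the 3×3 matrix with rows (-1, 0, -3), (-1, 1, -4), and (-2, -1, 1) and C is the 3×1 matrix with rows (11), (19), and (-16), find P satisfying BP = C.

Since B multiplies P on the left, P = B⁻¹C.
det B = -6; the adjugate gives B⁻¹ = [[1/2, -1/2, -1/2], [-3/2, 7/6, 1/6], [-1/2, 1/6, 1/6]].
P = B⁻¹C = [[1/2, -1/2, -1/2], [-3/2, 7/6, 1/6], [-1/2, 1/6, 1/6]] · [[11], [19], [-16]] = [[4], [3], [-5]].

P = [[4], [3], [-5]]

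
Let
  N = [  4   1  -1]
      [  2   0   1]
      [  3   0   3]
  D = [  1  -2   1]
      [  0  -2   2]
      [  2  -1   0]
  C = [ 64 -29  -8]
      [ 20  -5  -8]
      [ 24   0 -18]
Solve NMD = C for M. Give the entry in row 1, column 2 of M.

Isolating M: multiply by N⁻¹ from the left and D⁻¹ from the right, so M = N⁻¹CD⁻¹.
det N = -3; the adjugate gives N⁻¹ = [[0, 1, -1/3], [1, -5, 2], [0, -1, 2/3]].
det D = -2; the adjugate gives D⁻¹ = [[-1, 1/2, 1], [-2, 1, 1], [-2, 3/2, 1]].
N⁻¹C = [[12, -5, -2], [12, -4, -4], [-4, 5, -4]].
M = (N⁻¹C)D⁻¹ = [[2, -2, 5], [4, -4, 4], [2, -3, -3]].

-2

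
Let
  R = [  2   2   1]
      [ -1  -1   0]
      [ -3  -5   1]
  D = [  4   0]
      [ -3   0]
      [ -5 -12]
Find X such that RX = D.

R is on the left of X, so left-multiply by R⁻¹: X = R⁻¹D.
det R = 2, so R⁻¹ = [[-1/2, -7/2, 1/2], [1/2, 5/2, -1/2], [1, 2, 0]].
X = R⁻¹D = [[-1/2, -7/2, 1/2], [1/2, 5/2, -1/2], [1, 2, 0]] · [[4, 0], [-3, 0], [-5, -12]] = [[6, -6], [-3, 6], [-2, 0]].

X = [[6, -6], [-3, 6], [-2, 0]]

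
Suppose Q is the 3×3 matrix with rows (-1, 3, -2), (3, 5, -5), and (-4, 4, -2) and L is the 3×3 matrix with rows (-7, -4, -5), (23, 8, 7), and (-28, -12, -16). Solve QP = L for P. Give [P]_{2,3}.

Since Q multiplies P on the left, P = Q⁻¹L.
Q has determinant 4; Q⁻¹ = [[5/2, -1/2, -5/4], [13/2, -3/2, -11/4], [8, -2, -7/2]].
P = Q⁻¹L = [[5/2, -1/2, -5/4], [13/2, -3/2, -11/4], [8, -2, -7/2]] · [[-7, -4, -5], [23, 8, 7], [-28, -12, -16]] = [[6, 1, 4], [-3, -5, 1], [-4, -6, 2]].

1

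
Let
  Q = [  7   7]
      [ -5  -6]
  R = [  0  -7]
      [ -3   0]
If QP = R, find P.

P = [[-3, -6], [3, 5]]

Since Q multiplies P on the left, P = Q⁻¹R.
Q has determinant -7; Q⁻¹ = [[6/7, 1], [-5/7, -1]].
P = Q⁻¹R = [[6/7, 1], [-5/7, -1]] · [[0, -7], [-3, 0]] = [[-3, -6], [3, 5]].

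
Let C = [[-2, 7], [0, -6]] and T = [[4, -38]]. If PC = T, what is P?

P = [[-2, 4]]

Since C sits to the right of P, P = TC⁻¹.
det C = 12; the adjugate gives C⁻¹ = [[-1/2, -7/12], [0, -1/6]].
P = TC⁻¹ = [[4, -38]] · [[-1/2, -7/12], [0, -1/6]] = [[-2, 4]].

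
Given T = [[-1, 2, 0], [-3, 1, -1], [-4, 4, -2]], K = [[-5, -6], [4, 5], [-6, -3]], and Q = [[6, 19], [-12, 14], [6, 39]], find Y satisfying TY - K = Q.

Y = [[5, -5], [3, 4], [-4, 0]]

TY = Q + K = [[1, 13], [-8, 19], [0, 36]].
T is on the left of Y, so left-multiply by T⁻¹: Y = T⁻¹(Q + K).
det T = -6; the adjugate gives T⁻¹ = [[-1/3, -2/3, 1/3], [1/3, -1/3, 1/6], [4/3, 2/3, -5/6]].
Y = T⁻¹(Q + K) = [[5, -5], [3, 4], [-4, 0]].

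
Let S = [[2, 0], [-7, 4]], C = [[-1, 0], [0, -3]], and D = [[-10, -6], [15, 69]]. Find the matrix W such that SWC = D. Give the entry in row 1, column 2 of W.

W = S⁻¹DC⁻¹ (apply S⁻¹ on the left and C⁻¹ on the right).
S has determinant 8; S⁻¹ = [[1/2, 0], [7/8, 1/4]].
det C = 3, so C⁻¹ = [[-1, 0], [0, -1/3]].
S⁻¹D = [[-5, -3], [-5, 12]].
W = (S⁻¹D)C⁻¹ = [[5, 1], [5, -4]].

1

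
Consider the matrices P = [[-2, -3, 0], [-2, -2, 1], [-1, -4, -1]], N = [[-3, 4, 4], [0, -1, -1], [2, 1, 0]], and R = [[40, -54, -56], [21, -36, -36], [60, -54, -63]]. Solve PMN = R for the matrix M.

Isolating M: multiply by P⁻¹ from the left and N⁻¹ from the right, so M = P⁻¹RN⁻¹.
P has determinant -3; P⁻¹ = [[-2, 1, 1], [1, -2/3, -2/3], [-2, 5/3, 2/3]].
det N = -3; the adjugate gives N⁻¹ = [[-1/3, -4/3, 0], [2/3, 8/3, 1], [-2/3, -11/3, -1]].
P⁻¹R = [[1, 18, 13], [-14, 6, 10], [-5, 12, 10]].
M = (P⁻¹R)N⁻¹ = [[3, -1, 5], [2, -2, -4], [3, 2, 2]].

M = [[3, -1, 5], [2, -2, -4], [3, 2, 2]]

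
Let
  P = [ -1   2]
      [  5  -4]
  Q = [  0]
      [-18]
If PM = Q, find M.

M = [[-6], [-3]]

Left-multiplying both sides by P⁻¹ gives M = P⁻¹Q.
det P = -6; the adjugate gives P⁻¹ = [[2/3, 1/3], [5/6, 1/6]].
M = P⁻¹Q = [[2/3, 1/3], [5/6, 1/6]] · [[0], [-18]] = [[-6], [-3]].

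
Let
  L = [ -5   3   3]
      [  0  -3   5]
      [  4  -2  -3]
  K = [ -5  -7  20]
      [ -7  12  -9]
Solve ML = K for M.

M = [[5, 4, 5], [-1, -3, -3]]

Since L sits to the right of M, M = KL⁻¹.
det L = 1, so L⁻¹ = [[19, 3, 24], [20, 3, 25], [12, 2, 15]].
M = KL⁻¹ = [[-5, -7, 20], [-7, 12, -9]] · [[19, 3, 24], [20, 3, 25], [12, 2, 15]] = [[5, 4, 5], [-1, -3, -3]].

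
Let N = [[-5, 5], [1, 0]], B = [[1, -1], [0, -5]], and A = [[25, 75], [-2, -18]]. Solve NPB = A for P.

P = N⁻¹AB⁻¹ (apply N⁻¹ on the left and B⁻¹ on the right).
det N = -5, so N⁻¹ = [[0, 1], [1/5, 1]].
det B = -5; the adjugate gives B⁻¹ = [[1, -1/5], [0, -1/5]].
N⁻¹A = [[-2, -18], [3, -3]].
P = (N⁻¹A)B⁻¹ = [[-2, 4], [3, 0]].

P = [[-2, 4], [3, 0]]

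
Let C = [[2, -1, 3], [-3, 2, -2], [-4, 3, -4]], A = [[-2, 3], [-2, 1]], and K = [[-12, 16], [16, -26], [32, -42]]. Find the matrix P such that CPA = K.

P = C⁻¹KA⁻¹ (apply C⁻¹ on the left and A⁻¹ on the right).
C has determinant -3; C⁻¹ = [[2/3, -5/3, 4/3], [4/3, -4/3, 5/3], [1/3, 2/3, -1/3]].
A has determinant 4; A⁻¹ = [[1/4, -3/4], [1/2, -1/2]].
C⁻¹K = [[8, -2], [16, -14], [-4, 2]].
P = (C⁻¹K)A⁻¹ = [[1, -5], [-3, -5], [0, 2]].

P = [[1, -5], [-3, -5], [0, 2]]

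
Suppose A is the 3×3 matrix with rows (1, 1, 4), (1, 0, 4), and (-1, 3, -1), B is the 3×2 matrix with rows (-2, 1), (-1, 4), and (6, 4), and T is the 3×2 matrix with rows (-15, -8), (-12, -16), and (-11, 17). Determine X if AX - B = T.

AX = T + B = [[-17, -7], [-13, -12], [-5, 21]].
Since A multiplies X on the left, X = A⁻¹(T + B).
det A = -3; the adjugate gives A⁻¹ = [[4, -13/3, -4/3], [1, -1, 0], [-1, 4/3, 1/3]].
X = A⁻¹(T + B) = [[-5, -4], [-4, 5], [-2, -2]].

X = [[-5, -4], [-4, 5], [-2, -2]]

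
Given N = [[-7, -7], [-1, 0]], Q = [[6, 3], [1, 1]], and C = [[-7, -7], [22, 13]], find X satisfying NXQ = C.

X = [[-3, -4], [3, 5]]

X = N⁻¹CQ⁻¹ (apply N⁻¹ on the left and Q⁻¹ on the right).
N has determinant -7; N⁻¹ = [[0, -1], [-1/7, 1]].
det Q = 3; the adjugate gives Q⁻¹ = [[1/3, -1], [-1/3, 2]].
N⁻¹C = [[-22, -13], [23, 14]].
X = (N⁻¹C)Q⁻¹ = [[-3, -4], [3, 5]].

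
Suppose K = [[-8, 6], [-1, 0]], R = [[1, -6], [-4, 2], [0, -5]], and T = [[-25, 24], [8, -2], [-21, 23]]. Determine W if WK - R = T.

W = [[3, 0], [0, -4], [3, -3]]

WK = T + R = [[-24, 18], [4, 0], [-21, 18]].
K is on the right of W, so right-multiply by K⁻¹: W = (T + R)K⁻¹.
det K = 6, so K⁻¹ = [[0, -1], [1/6, -4/3]].
W = (T + R)K⁻¹ = [[3, 0], [0, -4], [3, -3]].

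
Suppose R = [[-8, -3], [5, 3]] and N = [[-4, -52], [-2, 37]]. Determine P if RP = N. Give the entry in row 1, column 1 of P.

Since R multiplies P on the left, P = R⁻¹N.
R has determinant -9; R⁻¹ = [[-1/3, -1/3], [5/9, 8/9]].
P = R⁻¹N = [[-1/3, -1/3], [5/9, 8/9]] · [[-4, -52], [-2, 37]] = [[2, 5], [-4, 4]].

2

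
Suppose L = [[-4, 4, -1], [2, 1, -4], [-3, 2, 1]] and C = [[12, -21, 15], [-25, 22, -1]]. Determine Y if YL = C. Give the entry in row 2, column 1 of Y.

4

L is on the right of Y, so right-multiply by L⁻¹: Y = CL⁻¹.
det L = -3, so L⁻¹ = [[-3, 2, 5], [-10/3, 7/3, 6], [-7/3, 4/3, 4]].
Y = CL⁻¹ = [[12, -21, 15], [-25, 22, -1]] · [[-3, 2, 5], [-10/3, 7/3, 6], [-7/3, 4/3, 4]] = [[-1, -5, -6], [4, 0, 3]].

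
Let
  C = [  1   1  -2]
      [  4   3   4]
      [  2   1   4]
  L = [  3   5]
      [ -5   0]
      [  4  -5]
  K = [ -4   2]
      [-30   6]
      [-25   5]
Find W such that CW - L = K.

W = [[-2, 5], [-5, -2], [-3, -2]]

CW = K + L = [[-1, 7], [-35, 6], [-21, 0]].
Since C multiplies W on the left, W = C⁻¹(K + L).
det C = 4; the adjugate gives C⁻¹ = [[2, -3/2, 5/2], [-2, 2, -3], [-1/2, 1/4, -1/4]].
W = C⁻¹(K + L) = [[-2, 5], [-5, -2], [-3, -2]].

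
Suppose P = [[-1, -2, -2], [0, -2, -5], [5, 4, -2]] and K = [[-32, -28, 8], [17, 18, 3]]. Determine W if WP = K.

W = [[2, 0, -6], [-2, -1, 3]]

Right-multiplying both sides by P⁻¹ gives W = KP⁻¹.
P has determinant 6; P⁻¹ = [[4, -2, 1], [-25/6, 2, -5/6], [5/3, -1, 1/3]].
W = KP⁻¹ = [[-32, -28, 8], [17, 18, 3]] · [[4, -2, 1], [-25/6, 2, -5/6], [5/3, -1, 1/3]] = [[2, 0, -6], [-2, -1, 3]].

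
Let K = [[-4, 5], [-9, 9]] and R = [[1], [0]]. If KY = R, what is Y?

K is on the left of Y, so left-multiply by K⁻¹: Y = K⁻¹R.
det K = 9, so K⁻¹ = [[1, -5/9], [1, -4/9]].
Y = K⁻¹R = [[1, -5/9], [1, -4/9]] · [[1], [0]] = [[1], [1]].

Y = [[1], [1]]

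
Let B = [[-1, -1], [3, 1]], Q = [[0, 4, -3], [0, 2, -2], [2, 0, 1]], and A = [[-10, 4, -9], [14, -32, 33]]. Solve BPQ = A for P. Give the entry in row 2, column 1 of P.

Left-multiply by B⁻¹ and right-multiply by Q⁻¹: P = B⁻¹AQ⁻¹.
B has determinant 2; B⁻¹ = [[1/2, 1/2], [-3/2, -1/2]].
det Q = -4; the adjugate gives Q⁻¹ = [[-1/2, 1, 1/2], [1, -3/2, 0], [1, -2, 0]].
B⁻¹A = [[2, -14, 12], [8, 10, -3]].
P = (B⁻¹A)Q⁻¹ = [[-3, -1, 1], [3, -1, 4]].

3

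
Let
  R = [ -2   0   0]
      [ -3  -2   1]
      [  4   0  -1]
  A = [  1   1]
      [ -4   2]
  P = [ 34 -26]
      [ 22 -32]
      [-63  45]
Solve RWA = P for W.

W = [[3, 5], [4, -2], [3, 2]]

Isolating W: multiply by R⁻¹ from the left and A⁻¹ from the right, so W = R⁻¹PA⁻¹.
R has determinant -4; R⁻¹ = [[-1/2, 0, 0], [-1/4, -1/2, -1/2], [-2, 0, -1]].
det A = 6, so A⁻¹ = [[1/3, -1/6], [2/3, 1/6]].
R⁻¹P = [[-17, 13], [12, 0], [-5, 7]].
W = (R⁻¹P)A⁻¹ = [[3, 5], [4, -2], [3, 2]].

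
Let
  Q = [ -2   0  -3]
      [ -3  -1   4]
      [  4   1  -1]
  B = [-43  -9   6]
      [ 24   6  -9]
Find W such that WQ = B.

W = [[6, 5, -4], [-1, -2, 4]]

Q is on the right of W, so right-multiply by Q⁻¹: W = BQ⁻¹.
det Q = 3, so Q⁻¹ = [[-1, -1, -1], [13/3, 14/3, 17/3], [1/3, 2/3, 2/3]].
W = BQ⁻¹ = [[-43, -9, 6], [24, 6, -9]] · [[-1, -1, -1], [13/3, 14/3, 17/3], [1/3, 2/3, 2/3]] = [[6, 5, -4], [-1, -2, 4]].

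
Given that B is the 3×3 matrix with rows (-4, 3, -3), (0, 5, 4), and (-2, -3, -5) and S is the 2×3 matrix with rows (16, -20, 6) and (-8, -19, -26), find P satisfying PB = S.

P = [[-6, 2, 4], [2, -5, 0]]

Right-multiplying both sides by B⁻¹ gives P = SB⁻¹.
det B = -2, so B⁻¹ = [[13/2, -12, -27/2], [4, -7, -8], [-5, 9, 10]].
P = SB⁻¹ = [[16, -20, 6], [-8, -19, -26]] · [[13/2, -12, -27/2], [4, -7, -8], [-5, 9, 10]] = [[-6, 2, 4], [2, -5, 0]].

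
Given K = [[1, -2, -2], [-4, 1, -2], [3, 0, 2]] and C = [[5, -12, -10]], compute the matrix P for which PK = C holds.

P = [[4, -4, -5]]

K is on the right of P, so right-multiply by K⁻¹: P = CK⁻¹.
det K = 4, so K⁻¹ = [[1/2, 1, 3/2], [1/2, 2, 5/2], [-3/4, -3/2, -7/4]].
P = CK⁻¹ = [[5, -12, -10]] · [[1/2, 1, 3/2], [1/2, 2, 5/2], [-3/4, -3/2, -7/4]] = [[4, -4, -5]].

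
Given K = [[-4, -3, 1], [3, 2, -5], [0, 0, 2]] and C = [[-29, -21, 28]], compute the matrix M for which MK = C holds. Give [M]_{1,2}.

-3

K is on the right of M, so right-multiply by K⁻¹: M = CK⁻¹.
det K = 2, so K⁻¹ = [[2, 3, 13/2], [-3, -4, -17/2], [0, 0, 1/2]].
M = CK⁻¹ = [[-29, -21, 28]] · [[2, 3, 13/2], [-3, -4, -17/2], [0, 0, 1/2]] = [[5, -3, 4]].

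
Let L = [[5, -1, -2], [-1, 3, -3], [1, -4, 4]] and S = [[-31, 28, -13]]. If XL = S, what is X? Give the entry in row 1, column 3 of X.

-5

Right-multiplying both sides by L⁻¹ gives X = SL⁻¹.
det L = -3; the adjugate gives L⁻¹ = [[0, -4, -3], [-1/3, -22/3, -17/3], [-1/3, -19/3, -14/3]].
X = SL⁻¹ = [[-31, 28, -13]] · [[0, -4, -3], [-1/3, -22/3, -17/3], [-1/3, -19/3, -14/3]] = [[-5, 1, -5]].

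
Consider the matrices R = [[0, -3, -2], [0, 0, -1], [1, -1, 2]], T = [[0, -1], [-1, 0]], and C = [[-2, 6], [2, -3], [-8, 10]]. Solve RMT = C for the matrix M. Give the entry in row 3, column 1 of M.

-3

M = R⁻¹CT⁻¹ (apply R⁻¹ on the left and T⁻¹ on the right).
det R = 3, so R⁻¹ = [[-1/3, 8/3, 1], [-1/3, 2/3, 0], [0, -1, 0]].
T has determinant -1; T⁻¹ = [[0, -1], [-1, 0]].
R⁻¹C = [[-2, 0], [2, -4], [-2, 3]].
M = (R⁻¹C)T⁻¹ = [[0, 2], [4, -2], [-3, 2]].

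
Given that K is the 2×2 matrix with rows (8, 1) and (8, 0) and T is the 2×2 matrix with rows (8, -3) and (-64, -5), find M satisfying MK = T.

M = [[-3, 4], [-5, -3]]

Since K sits to the right of M, M = TK⁻¹.
K has determinant -8; K⁻¹ = [[0, 1/8], [1, -1]].
M = TK⁻¹ = [[8, -3], [-64, -5]] · [[0, 1/8], [1, -1]] = [[-3, 4], [-5, -3]].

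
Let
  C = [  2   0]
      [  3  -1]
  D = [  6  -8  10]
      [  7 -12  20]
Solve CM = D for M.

M = [[3, -4, 5], [2, 0, -5]]

Since C multiplies M on the left, M = C⁻¹D.
C has determinant -2; C⁻¹ = [[1/2, 0], [3/2, -1]].
M = C⁻¹D = [[1/2, 0], [3/2, -1]] · [[6, -8, 10], [7, -12, 20]] = [[3, -4, 5], [2, 0, -5]].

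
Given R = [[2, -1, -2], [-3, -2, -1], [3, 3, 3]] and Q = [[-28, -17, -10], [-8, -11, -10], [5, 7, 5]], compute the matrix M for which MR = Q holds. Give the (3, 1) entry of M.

-2

Since R sits to the right of M, M = QR⁻¹.
R has determinant -6; R⁻¹ = [[1/2, 1/2, 1/2], [-1, -2, -4/3], [1/2, 3/2, 7/6]].
M = QR⁻¹ = [[-28, -17, -10], [-8, -11, -10], [5, 7, 5]] · [[1/2, 1/2, 1/2], [-1, -2, -4/3], [1/2, 3/2, 7/6]] = [[-2, 5, -3], [2, 3, -1], [-2, -4, -1]].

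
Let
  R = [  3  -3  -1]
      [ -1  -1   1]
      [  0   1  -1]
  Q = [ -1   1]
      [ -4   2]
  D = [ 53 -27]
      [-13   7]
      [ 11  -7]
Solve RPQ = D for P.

Isolating P: multiply by R⁻¹ from the left and Q⁻¹ from the right, so P = R⁻¹DQ⁻¹.
R has determinant 4; R⁻¹ = [[0, -1, -1], [-1/4, -3/4, -1/2], [-1/4, -3/4, -3/2]].
det Q = 2; the adjugate gives Q⁻¹ = [[1, -1/2], [2, -1/2]].
R⁻¹D = [[2, 0], [-9, 5], [-20, 12]].
P = (R⁻¹D)Q⁻¹ = [[2, -1], [1, 2], [4, 4]].

P = [[2, -1], [1, 2], [4, 4]]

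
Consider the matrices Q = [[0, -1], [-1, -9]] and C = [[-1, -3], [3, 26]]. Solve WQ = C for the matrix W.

Q is on the right of W, so right-multiply by Q⁻¹: W = CQ⁻¹.
det Q = -1, so Q⁻¹ = [[9, -1], [-1, 0]].
W = CQ⁻¹ = [[-1, -3], [3, 26]] · [[9, -1], [-1, 0]] = [[-6, 1], [1, -3]].

W = [[-6, 1], [1, -3]]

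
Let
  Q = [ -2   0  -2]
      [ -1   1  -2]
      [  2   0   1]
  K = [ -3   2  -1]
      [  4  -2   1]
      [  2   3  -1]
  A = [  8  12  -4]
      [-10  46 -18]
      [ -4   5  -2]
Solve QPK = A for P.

P = [[-2, -3, 3], [4, -3, 3], [2, 3, -5]]

Left-multiply by Q⁻¹ and right-multiply by K⁻¹: P = Q⁻¹AK⁻¹.
det Q = 2; the adjugate gives Q⁻¹ = [[1/2, 0, 1], [-3/2, 1, -1], [-1, 0, -1]].
det K = -1; the adjugate gives K⁻¹ = [[1, 1, 0], [-6, -5, 1], [-16, -13, 2]].
Q⁻¹A = [[0, 11, -4], [-18, 23, -10], [-4, -17, 6]].
P = (Q⁻¹A)K⁻¹ = [[-2, -3, 3], [4, -3, 3], [2, 3, -5]].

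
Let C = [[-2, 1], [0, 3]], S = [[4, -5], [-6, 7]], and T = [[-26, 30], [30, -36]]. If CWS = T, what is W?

Isolating W: multiply by C⁻¹ from the left and S⁻¹ from the right, so W = C⁻¹TS⁻¹.
det C = -6; the adjugate gives C⁻¹ = [[-1/2, 1/6], [0, 1/3]].
S has determinant -2; S⁻¹ = [[-7/2, -5/2], [-3, -2]].
C⁻¹T = [[18, -21], [10, -12]].
W = (C⁻¹T)S⁻¹ = [[0, -3], [1, -1]].

W = [[0, -3], [1, -1]]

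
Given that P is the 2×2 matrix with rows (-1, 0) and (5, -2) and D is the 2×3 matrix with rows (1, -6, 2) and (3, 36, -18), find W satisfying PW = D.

Left-multiplying both sides by P⁻¹ gives W = P⁻¹D.
det P = 2, so P⁻¹ = [[-1, 0], [-5/2, -1/2]].
W = P⁻¹D = [[-1, 0], [-5/2, -1/2]] · [[1, -6, 2], [3, 36, -18]] = [[-1, 6, -2], [-4, -3, 4]].

W = [[-1, 6, -2], [-4, -3, 4]]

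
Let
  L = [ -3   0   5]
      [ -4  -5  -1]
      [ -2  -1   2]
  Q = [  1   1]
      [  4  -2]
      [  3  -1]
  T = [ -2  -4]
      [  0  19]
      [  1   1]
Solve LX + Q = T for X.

LX = T − Q = [[-3, -5], [-4, 21], [-2, 2]].
Left-multiplying both sides by L⁻¹ gives X = L⁻¹(T − Q).
L has determinant 3; L⁻¹ = [[-11/3, -5/3, 25/3], [10/3, 4/3, -23/3], [-2, -1, 5]].
X = L⁻¹(T − Q) = [[1, 0], [0, -4], [0, -1]].

X = [[1, 0], [0, -4], [0, -1]]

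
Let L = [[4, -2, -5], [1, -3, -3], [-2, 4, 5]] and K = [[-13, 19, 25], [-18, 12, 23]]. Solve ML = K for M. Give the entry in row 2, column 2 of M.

-6

Since L sits to the right of M, M = KL⁻¹.
L has determinant -4; L⁻¹ = [[3/4, 5/2, 9/4], [-1/4, -5/2, -7/4], [1/2, 3, 5/2]].
M = KL⁻¹ = [[-13, 19, 25], [-18, 12, 23]] · [[3/4, 5/2, 9/4], [-1/4, -5/2, -7/4], [1/2, 3, 5/2]] = [[-2, -5, 0], [-5, -6, -4]].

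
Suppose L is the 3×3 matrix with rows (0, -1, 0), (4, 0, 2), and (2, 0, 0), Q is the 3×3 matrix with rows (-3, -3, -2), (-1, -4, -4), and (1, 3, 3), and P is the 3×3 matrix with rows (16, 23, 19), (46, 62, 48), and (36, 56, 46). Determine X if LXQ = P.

X = [[-5, -4, -1], [4, -1, -5], [3, 4, 0]]

Isolating X: multiply by L⁻¹ from the left and Q⁻¹ from the right, so X = L⁻¹PQ⁻¹.
L has determinant -4; L⁻¹ = [[0, 0, 1/2], [-1, 0, 0], [0, 1/2, -1]].
det Q = 1; the adjugate gives Q⁻¹ = [[0, 3, 4], [-1, -7, -10], [1, 6, 9]].
L⁻¹P = [[18, 28, 23], [-16, -23, -19], [-13, -25, -22]].
X = (L⁻¹P)Q⁻¹ = [[-5, -4, -1], [4, -1, -5], [3, 4, 0]].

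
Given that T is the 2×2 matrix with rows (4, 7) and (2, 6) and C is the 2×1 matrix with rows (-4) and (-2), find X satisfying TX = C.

Since T multiplies X on the left, X = T⁻¹C.
T has determinant 10; T⁻¹ = [[3/5, -7/10], [-1/5, 2/5]].
X = T⁻¹C = [[3/5, -7/10], [-1/5, 2/5]] · [[-4], [-2]] = [[-1], [0]].

X = [[-1], [0]]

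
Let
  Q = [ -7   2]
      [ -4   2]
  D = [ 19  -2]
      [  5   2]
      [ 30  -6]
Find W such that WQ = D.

W = [[-5, 4], [-3, 4], [-6, 3]]

Q is on the right of W, so right-multiply by Q⁻¹: W = DQ⁻¹.
det Q = -6; the adjugate gives Q⁻¹ = [[-1/3, 1/3], [-2/3, 7/6]].
W = DQ⁻¹ = [[19, -2], [5, 2], [30, -6]] · [[-1/3, 1/3], [-2/3, 7/6]] = [[-5, 4], [-3, 4], [-6, 3]].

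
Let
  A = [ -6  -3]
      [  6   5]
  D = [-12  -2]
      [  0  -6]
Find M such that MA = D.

M = [[4, 2], [-3, -3]]

Since A sits to the right of M, M = DA⁻¹.
det A = -12; the adjugate gives A⁻¹ = [[-5/12, -1/4], [1/2, 1/2]].
M = DA⁻¹ = [[-12, -2], [0, -6]] · [[-5/12, -1/4], [1/2, 1/2]] = [[4, 2], [-3, -3]].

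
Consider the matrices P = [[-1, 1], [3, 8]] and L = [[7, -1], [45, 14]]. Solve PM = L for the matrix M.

Left-multiplying both sides by P⁻¹ gives M = P⁻¹L.
det P = -11, so P⁻¹ = [[-8/11, 1/11], [3/11, 1/11]].
M = P⁻¹L = [[-8/11, 1/11], [3/11, 1/11]] · [[7, -1], [45, 14]] = [[-1, 2], [6, 1]].

M = [[-1, 2], [6, 1]]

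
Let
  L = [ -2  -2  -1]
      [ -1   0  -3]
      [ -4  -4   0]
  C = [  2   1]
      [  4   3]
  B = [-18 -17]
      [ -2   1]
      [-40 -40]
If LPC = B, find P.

P = [[-4, 4], [-1, 1], [3, -2]]

P = L⁻¹BC⁻¹ (apply L⁻¹ on the left and C⁻¹ on the right).
det L = -4, so L⁻¹ = [[3, -1, -3/2], [-3, 1, 5/4], [-1, 0, 1/2]].
det C = 2; the adjugate gives C⁻¹ = [[3/2, -1/2], [-2, 1]].
L⁻¹B = [[8, 8], [2, 2], [-2, -3]].
P = (L⁻¹B)C⁻¹ = [[-4, 4], [-1, 1], [3, -2]].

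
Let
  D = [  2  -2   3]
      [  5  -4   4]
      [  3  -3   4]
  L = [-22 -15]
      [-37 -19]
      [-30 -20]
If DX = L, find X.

D is on the left of X, so left-multiply by D⁻¹: X = D⁻¹L.
det D = -1, so D⁻¹ = [[4, 1, -4], [8, 1, -7], [3, 0, -2]].
X = D⁻¹L = [[4, 1, -4], [8, 1, -7], [3, 0, -2]] · [[-22, -15], [-37, -19], [-30, -20]] = [[-5, 1], [-3, 1], [-6, -5]].

X = [[-5, 1], [-3, 1], [-6, -5]]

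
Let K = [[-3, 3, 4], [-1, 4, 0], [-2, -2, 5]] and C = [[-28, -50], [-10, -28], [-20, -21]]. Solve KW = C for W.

Since K multiplies W on the left, W = K⁻¹C.
det K = -5, so K⁻¹ = [[-4, 23/5, 16/5], [-1, 7/5, 4/5], [-2, 12/5, 9/5]].
W = K⁻¹C = [[-4, 23/5, 16/5], [-1, 7/5, 4/5], [-2, 12/5, 9/5]] · [[-28, -50], [-10, -28], [-20, -21]] = [[2, 4], [-2, -6], [-4, -5]].

W = [[2, 4], [-2, -6], [-4, -5]]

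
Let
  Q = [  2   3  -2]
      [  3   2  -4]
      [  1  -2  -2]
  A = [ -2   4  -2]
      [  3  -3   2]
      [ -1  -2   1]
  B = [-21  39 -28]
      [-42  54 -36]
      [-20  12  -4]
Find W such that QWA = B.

Isolating W: multiply by Q⁻¹ from the left and A⁻¹ from the right, so W = Q⁻¹BA⁻¹.
det Q = -2, so Q⁻¹ = [[6, -5, 4], [-1, 1, -1], [4, -7/2, 5/2]].
det A = -4; the adjugate gives A⁻¹ = [[-1/4, 0, -1/2], [5/4, 1, 1/2], [9/4, 2, 3/2]].
Q⁻¹B = [[4, 12, -4], [-1, 3, -4], [13, -3, 4]].
W = (Q⁻¹B)A⁻¹ = [[5, 4, -2], [-5, -5, -4], [2, 5, -2]].

W = [[5, 4, -2], [-5, -5, -4], [2, 5, -2]]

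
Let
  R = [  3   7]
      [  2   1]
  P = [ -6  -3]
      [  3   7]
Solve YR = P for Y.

Right-multiplying both sides by R⁻¹ gives Y = PR⁻¹.
det R = -11, so R⁻¹ = [[-1/11, 7/11], [2/11, -3/11]].
Y = PR⁻¹ = [[-6, -3], [3, 7]] · [[-1/11, 7/11], [2/11, -3/11]] = [[0, -3], [1, 0]].

Y = [[0, -3], [1, 0]]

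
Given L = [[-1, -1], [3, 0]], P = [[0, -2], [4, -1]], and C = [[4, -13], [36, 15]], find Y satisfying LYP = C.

Isolating Y: multiply by L⁻¹ from the left and P⁻¹ from the right, so Y = L⁻¹CP⁻¹.
det L = 3, so L⁻¹ = [[0, 1/3], [-1, -1/3]].
det P = 8; the adjugate gives P⁻¹ = [[-1/8, 1/4], [-1/2, 0]].
L⁻¹C = [[12, 5], [-16, 8]].
Y = (L⁻¹C)P⁻¹ = [[-4, 3], [-2, -4]].

Y = [[-4, 3], [-2, -4]]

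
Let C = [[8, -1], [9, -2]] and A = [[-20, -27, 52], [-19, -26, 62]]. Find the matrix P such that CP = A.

P = [[-3, -4, 6], [-4, -5, -4]]

Since C multiplies P on the left, P = C⁻¹A.
C has determinant -7; C⁻¹ = [[2/7, -1/7], [9/7, -8/7]].
P = C⁻¹A = [[2/7, -1/7], [9/7, -8/7]] · [[-20, -27, 52], [-19, -26, 62]] = [[-3, -4, 6], [-4, -5, -4]].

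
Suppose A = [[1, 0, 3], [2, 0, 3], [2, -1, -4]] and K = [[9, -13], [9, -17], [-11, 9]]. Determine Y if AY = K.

Y = [[0, -4], [-1, -5], [3, -3]]

A is on the left of Y, so left-multiply by A⁻¹: Y = A⁻¹K.
det A = -3, so A⁻¹ = [[-1, 1, 0], [-14/3, 10/3, -1], [2/3, -1/3, 0]].
Y = A⁻¹K = [[-1, 1, 0], [-14/3, 10/3, -1], [2/3, -1/3, 0]] · [[9, -13], [9, -17], [-11, 9]] = [[0, -4], [-1, -5], [3, -3]].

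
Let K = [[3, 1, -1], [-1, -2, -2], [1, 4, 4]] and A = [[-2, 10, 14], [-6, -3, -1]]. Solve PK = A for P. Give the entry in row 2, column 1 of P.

-1

Since K sits to the right of P, P = AK⁻¹.
det K = 4, so K⁻¹ = [[0, -2, -1], [1/2, 13/4, 7/4], [-1/2, -11/4, -5/4]].
P = AK⁻¹ = [[-2, 10, 14], [-6, -3, -1]] · [[0, -2, -1], [1/2, 13/4, 7/4], [-1/2, -11/4, -5/4]] = [[-2, -2, 2], [-1, 5, 2]].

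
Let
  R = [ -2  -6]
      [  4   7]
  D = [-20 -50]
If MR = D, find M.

M = [[6, -2]]

Since R sits to the right of M, M = DR⁻¹.
det R = 10; the adjugate gives R⁻¹ = [[7/10, 3/5], [-2/5, -1/5]].
M = DR⁻¹ = [[-20, -50]] · [[7/10, 3/5], [-2/5, -1/5]] = [[6, -2]].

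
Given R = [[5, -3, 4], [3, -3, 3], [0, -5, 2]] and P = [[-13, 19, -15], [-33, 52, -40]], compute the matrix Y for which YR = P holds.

Right-multiplying both sides by R⁻¹ gives Y = PR⁻¹.
det R = 3, so R⁻¹ = [[3, -14/3, 1], [-2, 10/3, -1], [-5, 25/3, -2]].
Y = PR⁻¹ = [[-13, 19, -15], [-33, 52, -40]] · [[3, -14/3, 1], [-2, 10/3, -1], [-5, 25/3, -2]] = [[-2, -1, -2], [-3, -6, -5]].

Y = [[-2, -1, -2], [-3, -6, -5]]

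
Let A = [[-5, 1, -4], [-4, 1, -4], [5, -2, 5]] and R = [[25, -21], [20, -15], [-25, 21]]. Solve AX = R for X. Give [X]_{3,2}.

-3

Since A multiplies X on the left, X = A⁻¹R.
det A = 3; the adjugate gives A⁻¹ = [[-1, 1, 0], [0, -5/3, -4/3], [1, -5/3, -1/3]].
X = A⁻¹R = [[-1, 1, 0], [0, -5/3, -4/3], [1, -5/3, -1/3]] · [[25, -21], [20, -15], [-25, 21]] = [[-5, 6], [0, -3], [0, -3]].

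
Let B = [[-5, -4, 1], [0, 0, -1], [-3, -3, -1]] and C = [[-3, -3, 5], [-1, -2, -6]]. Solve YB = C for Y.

Y = [[0, -6, 1], [-1, 3, 2]]

Since B sits to the right of Y, Y = CB⁻¹.
B has determinant 3; B⁻¹ = [[-1, -7/3, 4/3], [1, 8/3, -5/3], [0, -1, 0]].
Y = CB⁻¹ = [[-3, -3, 5], [-1, -2, -6]] · [[-1, -7/3, 4/3], [1, 8/3, -5/3], [0, -1, 0]] = [[0, -6, 1], [-1, 3, 2]].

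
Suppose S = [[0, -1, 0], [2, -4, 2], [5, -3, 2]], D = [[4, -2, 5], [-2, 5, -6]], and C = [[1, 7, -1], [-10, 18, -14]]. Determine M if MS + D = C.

MS = C − D = [[-3, 9, -6], [-8, 13, -8]].
Since S sits to the right of M, M = (C − D)S⁻¹.
det S = -6; the adjugate gives S⁻¹ = [[1/3, -1/3, 1/3], [-1, 0, 0], [-7/3, 5/6, -1/3]].
M = (C − D)S⁻¹ = [[4, -4, 1], [3, -4, 0]].

M = [[4, -4, 1], [3, -4, 0]]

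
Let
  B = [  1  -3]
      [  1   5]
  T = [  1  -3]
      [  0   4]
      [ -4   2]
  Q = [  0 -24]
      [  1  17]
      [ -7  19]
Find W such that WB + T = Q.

W = [[2, -3], [-1, 2], [-4, 1]]

WB = Q − T = [[-1, -21], [1, 13], [-3, 17]].
Since B sits to the right of W, W = (Q − T)B⁻¹.
B has determinant 8; B⁻¹ = [[5/8, 3/8], [-1/8, 1/8]].
W = (Q − T)B⁻¹ = [[2, -3], [-1, 2], [-4, 1]].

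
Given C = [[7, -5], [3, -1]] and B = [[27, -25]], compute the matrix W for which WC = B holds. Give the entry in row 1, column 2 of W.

-5

Right-multiplying both sides by C⁻¹ gives W = BC⁻¹.
C has determinant 8; C⁻¹ = [[-1/8, 5/8], [-3/8, 7/8]].
W = BC⁻¹ = [[27, -25]] · [[-1/8, 5/8], [-3/8, 7/8]] = [[6, -5]].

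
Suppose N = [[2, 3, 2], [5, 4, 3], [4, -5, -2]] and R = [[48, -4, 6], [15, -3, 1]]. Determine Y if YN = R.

Y = [[-1, 6, 5], [1, 1, 2]]

N is on the right of Y, so right-multiply by N⁻¹: Y = RN⁻¹.
N has determinant -2; N⁻¹ = [[-7/2, 2, -1/2], [-11, 6, -2], [41/2, -11, 7/2]].
Y = RN⁻¹ = [[48, -4, 6], [15, -3, 1]] · [[-7/2, 2, -1/2], [-11, 6, -2], [41/2, -11, 7/2]] = [[-1, 6, 5], [1, 1, 2]].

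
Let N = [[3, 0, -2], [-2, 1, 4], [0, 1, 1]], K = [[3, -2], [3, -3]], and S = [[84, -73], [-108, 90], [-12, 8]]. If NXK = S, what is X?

Left-multiply by N⁻¹ and right-multiply by K⁻¹: X = N⁻¹SK⁻¹.
det N = -5, so N⁻¹ = [[3/5, 2/5, -2/5], [-2/5, -3/5, 8/5], [2/5, 3/5, -3/5]].
det K = -3; the adjugate gives K⁻¹ = [[1, -2/3], [1, -1]].
N⁻¹S = [[12, -11], [12, -12], [-24, 20]].
X = (N⁻¹S)K⁻¹ = [[1, 3], [0, 4], [-4, -4]].

X = [[1, 3], [0, 4], [-4, -4]]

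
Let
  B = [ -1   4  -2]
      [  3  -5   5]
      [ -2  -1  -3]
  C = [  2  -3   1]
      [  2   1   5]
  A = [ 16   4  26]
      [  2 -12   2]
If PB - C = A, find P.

PB = A + C = [[18, 1, 27], [4, -11, 7]].
Since B sits to the right of P, P = (A + C)B⁻¹.
det B = 2; the adjugate gives B⁻¹ = [[10, 7, 5], [-1/2, -1/2, -1/2], [-13/2, -9/2, -7/2]].
P = (A + C)B⁻¹ = [[4, 4, -5], [0, 2, 1]].

P = [[4, 4, -5], [0, 2, 1]]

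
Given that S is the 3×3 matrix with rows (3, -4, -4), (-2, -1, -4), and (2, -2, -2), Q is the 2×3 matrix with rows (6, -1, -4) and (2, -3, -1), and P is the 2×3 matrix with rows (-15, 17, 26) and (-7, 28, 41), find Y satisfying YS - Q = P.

Y = [[-1, -2, -5], [-5, -5, 0]]

YS = P + Q = [[-9, 16, 22], [-5, 25, 40]].
Since S sits to the right of Y, Y = (P + Q)S⁻¹.
S has determinant 6; S⁻¹ = [[-1, 0, 2], [-2, 1/3, 10/3], [1, -1/3, -11/6]].
Y = (P + Q)S⁻¹ = [[-1, -2, -5], [-5, -5, 0]].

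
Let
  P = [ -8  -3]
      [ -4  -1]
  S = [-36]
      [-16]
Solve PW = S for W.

W = [[3], [4]]

Since P multiplies W on the left, W = P⁻¹S.
P has determinant -4; P⁻¹ = [[1/4, -3/4], [-1, 2]].
W = P⁻¹S = [[1/4, -3/4], [-1, 2]] · [[-36], [-16]] = [[3], [4]].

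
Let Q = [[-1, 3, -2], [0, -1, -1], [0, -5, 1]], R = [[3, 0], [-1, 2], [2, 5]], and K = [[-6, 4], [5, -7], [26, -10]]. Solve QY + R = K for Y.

Y = [[-4, -2], [-5, 4], [-1, 5]]

QY = K − R = [[-9, 4], [6, -9], [24, -15]].
Q is on the left of Y, so left-multiply by Q⁻¹: Y = Q⁻¹(K − R).
Q has determinant 6; Q⁻¹ = [[-1, 7/6, -5/6], [0, -1/6, -1/6], [0, -5/6, 1/6]].
Y = Q⁻¹(K − R) = [[-4, -2], [-5, 4], [-1, 5]].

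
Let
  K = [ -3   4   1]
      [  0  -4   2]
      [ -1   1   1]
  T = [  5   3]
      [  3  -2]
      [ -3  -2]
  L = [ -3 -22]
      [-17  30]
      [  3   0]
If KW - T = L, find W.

W = [[5, 1], [4, -5], [1, 4]]

KW = L + T = [[2, -19], [-14, 28], [0, -2]].
Since K multiplies W on the left, W = K⁻¹(L + T).
det K = 6; the adjugate gives K⁻¹ = [[-1, -1/2, 2], [-1/3, -1/3, 1], [-2/3, -1/6, 2]].
W = K⁻¹(L + T) = [[5, 1], [4, -5], [1, 4]].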